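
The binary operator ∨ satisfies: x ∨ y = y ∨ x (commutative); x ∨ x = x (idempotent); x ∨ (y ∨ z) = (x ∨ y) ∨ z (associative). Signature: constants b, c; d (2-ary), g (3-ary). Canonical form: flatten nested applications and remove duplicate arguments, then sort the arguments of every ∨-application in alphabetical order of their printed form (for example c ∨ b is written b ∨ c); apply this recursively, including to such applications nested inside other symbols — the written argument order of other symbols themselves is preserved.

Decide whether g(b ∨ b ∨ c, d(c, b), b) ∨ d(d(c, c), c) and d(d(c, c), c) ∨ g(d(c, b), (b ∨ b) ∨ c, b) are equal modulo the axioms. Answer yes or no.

Answer: no — d(d(c, c), c) ∨ g(b ∨ c, d(c, b), b) vs d(d(c, c), c) ∨ g(d(c, b), b ∨ c, b)

Derivation:
Left:  g(b ∨ b ∨ c, d(c, b), b) ∨ d(d(c, c), c)
  Canonicalize subterm:  g(b ∨ b ∨ c, d(c, b), b)  →  g(b ∨ c, d(c, b), b)
  Order the arguments:  d(d(c, c), c) ∨ g(b ∨ c, d(c, b), b)
Right:  d(d(c, c), c) ∨ g(d(c, b), (b ∨ b) ∨ c, b)
  Simplify inside:  g(d(c, b), (b ∨ b) ∨ c, b)  →  g(d(c, b), b ∨ c, b)
  Sort:  d(d(c, c), c) ∨ g(d(c, b), b ∨ c, b)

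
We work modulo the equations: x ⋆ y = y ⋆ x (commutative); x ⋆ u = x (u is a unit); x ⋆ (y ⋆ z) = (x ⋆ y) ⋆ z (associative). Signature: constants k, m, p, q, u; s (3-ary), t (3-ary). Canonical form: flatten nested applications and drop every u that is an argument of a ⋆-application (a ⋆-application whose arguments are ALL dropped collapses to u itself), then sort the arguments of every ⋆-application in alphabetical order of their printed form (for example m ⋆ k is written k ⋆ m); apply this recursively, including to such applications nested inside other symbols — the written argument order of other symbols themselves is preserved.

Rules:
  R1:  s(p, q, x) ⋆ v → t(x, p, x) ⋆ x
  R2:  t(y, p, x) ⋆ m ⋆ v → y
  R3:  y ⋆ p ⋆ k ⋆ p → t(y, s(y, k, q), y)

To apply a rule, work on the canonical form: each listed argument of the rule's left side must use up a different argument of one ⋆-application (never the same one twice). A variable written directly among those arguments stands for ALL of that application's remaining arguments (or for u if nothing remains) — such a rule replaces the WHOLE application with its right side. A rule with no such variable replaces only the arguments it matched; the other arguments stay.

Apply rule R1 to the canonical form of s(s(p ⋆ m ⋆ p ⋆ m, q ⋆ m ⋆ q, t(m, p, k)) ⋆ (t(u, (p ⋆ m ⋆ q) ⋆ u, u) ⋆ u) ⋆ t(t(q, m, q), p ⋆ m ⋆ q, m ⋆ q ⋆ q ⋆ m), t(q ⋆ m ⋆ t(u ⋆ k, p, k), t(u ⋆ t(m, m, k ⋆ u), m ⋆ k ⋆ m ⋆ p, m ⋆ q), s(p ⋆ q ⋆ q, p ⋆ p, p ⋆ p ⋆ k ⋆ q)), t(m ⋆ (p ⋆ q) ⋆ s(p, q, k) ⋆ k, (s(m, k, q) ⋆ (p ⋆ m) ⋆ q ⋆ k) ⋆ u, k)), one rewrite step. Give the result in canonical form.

Answer: s(s(m ⋆ m ⋆ p ⋆ p, m ⋆ q ⋆ q, t(m, p, k)) ⋆ t(t(q, m, q), m ⋆ p ⋆ q, m ⋆ m ⋆ q ⋆ q) ⋆ t(u, m ⋆ p ⋆ q, u), t(m ⋆ q ⋆ t(k, p, k), t(t(m, m, k), k ⋆ m ⋆ m ⋆ p, m ⋆ q), s(p ⋆ q ⋆ q, p ⋆ p, k ⋆ p ⋆ p ⋆ q)), t(k ⋆ t(k, p, k), k ⋆ m ⋆ p ⋆ q ⋆ s(m, k, q), k))

Derivation:
Canonical form:  s(s(m ⋆ m ⋆ p ⋆ p, m ⋆ q ⋆ q, t(m, p, k)) ⋆ t(t(q, m, q), m ⋆ p ⋆ q, m ⋆ m ⋆ q ⋆ q) ⋆ t(u, m ⋆ p ⋆ q, u), t(m ⋆ q ⋆ t(k, p, k), t(t(m, m, k), k ⋆ m ⋆ m ⋆ p, m ⋆ q), s(p ⋆ q ⋆ q, p ⋆ p, k ⋆ p ⋆ p ⋆ q)), t(k ⋆ m ⋆ p ⋆ q ⋆ s(p, q, k), k ⋆ m ⋆ p ⋆ q ⋆ s(m, k, q), k))
R1 matches:  uses s(p, q, k);  v := k ⋆ m ⋆ p ⋆ q, x := k
The extension variable absorbs all remaining arguments, so the whole application is rewritten.
Result:  s(s(m ⋆ m ⋆ p ⋆ p, m ⋆ q ⋆ q, t(m, p, k)) ⋆ t(t(q, m, q), m ⋆ p ⋆ q, m ⋆ m ⋆ q ⋆ q) ⋆ t(u, m ⋆ p ⋆ q, u), t(m ⋆ q ⋆ t(k, p, k), t(t(m, m, k), k ⋆ m ⋆ m ⋆ p, m ⋆ q), s(p ⋆ q ⋆ q, p ⋆ p, k ⋆ p ⋆ p ⋆ q)), t(k ⋆ t(k, p, k), k ⋆ m ⋆ p ⋆ q ⋆ s(m, k, q), k))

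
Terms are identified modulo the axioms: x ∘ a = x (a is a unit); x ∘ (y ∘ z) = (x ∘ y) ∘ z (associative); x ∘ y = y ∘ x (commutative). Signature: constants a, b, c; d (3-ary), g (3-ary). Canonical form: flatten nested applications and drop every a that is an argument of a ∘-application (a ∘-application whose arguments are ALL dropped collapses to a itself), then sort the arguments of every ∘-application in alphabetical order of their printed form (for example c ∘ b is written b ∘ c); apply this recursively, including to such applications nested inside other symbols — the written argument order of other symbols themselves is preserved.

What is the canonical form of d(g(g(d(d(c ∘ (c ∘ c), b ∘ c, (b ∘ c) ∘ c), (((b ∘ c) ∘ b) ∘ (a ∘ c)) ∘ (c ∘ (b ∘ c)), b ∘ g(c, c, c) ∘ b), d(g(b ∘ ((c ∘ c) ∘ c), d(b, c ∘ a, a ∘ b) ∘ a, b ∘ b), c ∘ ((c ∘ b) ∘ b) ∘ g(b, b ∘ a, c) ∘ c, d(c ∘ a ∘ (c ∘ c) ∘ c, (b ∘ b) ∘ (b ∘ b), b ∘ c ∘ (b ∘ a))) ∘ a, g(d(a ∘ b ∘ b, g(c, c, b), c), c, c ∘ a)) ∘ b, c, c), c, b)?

Focus inside:  g(d(d(c ∘ (c ∘ c), b ∘ c, (b ∘ c) ∘ c), (((b ∘ c) ∘ b) ∘ (a ∘ c)) ∘ (c ∘ (b ∘ c)), b ∘ g(c, c, c) ∘ b), d(g(b ∘ ((c ∘ c) ∘ c), d(b, c ∘ a, a ∘ b) ∘ a, b ∘ b), c ∘ ((c ∘ b) ∘ b) ∘ g(b, b ∘ a, c) ∘ c, d(c ∘ a ∘ (c ∘ c) ∘ c, (b ∘ b) ∘ (b ∘ b), b ∘ c ∘ (b ∘ a))) ∘ a, g(d(a ∘ b ∘ b, g(c, c, b), c), c, c ∘ a)) ∘ b
Simplify inside:  g(d(d(c ∘ (c ∘ c), b ∘ c, (b ∘ c) ∘ c), (((b ∘ c) ∘ b) ∘ (a ∘ c)) ∘ (c ∘ (b ∘ c)), b ∘ g(c, c, c) ∘ b), d(g(b ∘ ((c ∘ c) ∘ c), d(b, c ∘ a, a ∘ b) ∘ a, b ∘ b), c ∘ ((c ∘ b) ∘ b) ∘ g(b, b ∘ a, c) ∘ c, d(c ∘ a ∘ (c ∘ c) ∘ c, (b ∘ b) ∘ (b ∘ b), b ∘ c ∘ (b ∘ a))) ∘ a, g(d(a ∘ b ∘ b, g(c, c, b), c), c, c ∘ a))  →  g(d(d(c ∘ c ∘ c, b ∘ c, b ∘ c ∘ c), b ∘ b ∘ b ∘ c ∘ c ∘ c ∘ c, b ∘ b ∘ g(c, c, c)), d(g(b ∘ c ∘ c ∘ c, d(b, c, b), b ∘ b), b ∘ b ∘ c ∘ c ∘ c ∘ g(b, b, c), d(c ∘ c ∘ c ∘ c, b ∘ b ∘ b ∘ b, b ∘ b ∘ c)), g(d(b ∘ b, g(c, c, b), c), c, c))
Order the arguments:  b ∘ g(d(d(c ∘ c ∘ c, b ∘ c, b ∘ c ∘ c), b ∘ b ∘ b ∘ c ∘ c ∘ c ∘ c, b ∘ b ∘ g(c, c, c)), d(g(b ∘ c ∘ c ∘ c, d(b, c, b), b ∘ b), b ∘ b ∘ c ∘ c ∘ c ∘ g(b, b, c), d(c ∘ c ∘ c ∘ c, b ∘ b ∘ b ∘ b, b ∘ b ∘ c)), g(d(b ∘ b, g(c, c, b), c), c, c))
Put back:  d(g(b ∘ g(d(d(c ∘ c ∘ c, b ∘ c, b ∘ c ∘ c), b ∘ b ∘ b ∘ c ∘ c ∘ c ∘ c, b ∘ b ∘ g(c, c, c)), d(g(b ∘ c ∘ c ∘ c, d(b, c, b), b ∘ b), b ∘ b ∘ c ∘ c ∘ c ∘ g(b, b, c), d(c ∘ c ∘ c ∘ c, b ∘ b ∘ b ∘ b, b ∘ b ∘ c)), g(d(b ∘ b, g(c, c, b), c), c, c)), c, c), c, b)

Answer: d(g(b ∘ g(d(d(c ∘ c ∘ c, b ∘ c, b ∘ c ∘ c), b ∘ b ∘ b ∘ c ∘ c ∘ c ∘ c, b ∘ b ∘ g(c, c, c)), d(g(b ∘ c ∘ c ∘ c, d(b, c, b), b ∘ b), b ∘ b ∘ c ∘ c ∘ c ∘ g(b, b, c), d(c ∘ c ∘ c ∘ c, b ∘ b ∘ b ∘ b, b ∘ b ∘ c)), g(d(b ∘ b, g(c, c, b), c), c, c)), c, c), c, b)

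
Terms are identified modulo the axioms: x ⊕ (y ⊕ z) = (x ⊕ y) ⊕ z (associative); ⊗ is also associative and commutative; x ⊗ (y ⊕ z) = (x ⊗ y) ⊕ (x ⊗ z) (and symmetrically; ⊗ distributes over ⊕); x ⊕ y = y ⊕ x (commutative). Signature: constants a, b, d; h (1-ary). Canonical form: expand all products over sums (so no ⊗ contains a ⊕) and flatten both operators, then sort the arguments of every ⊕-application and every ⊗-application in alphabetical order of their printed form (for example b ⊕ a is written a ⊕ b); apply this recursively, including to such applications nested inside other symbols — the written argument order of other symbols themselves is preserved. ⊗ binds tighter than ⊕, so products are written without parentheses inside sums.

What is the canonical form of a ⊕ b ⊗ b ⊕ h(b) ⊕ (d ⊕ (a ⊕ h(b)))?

Answer: a ⊕ a ⊕ b ⊗ b ⊕ d ⊕ h(b) ⊕ h(b)

Derivation:
Un-nest:  a ⊕ b ⊗ b ⊕ h(b) ⊕ d ⊕ a ⊕ h(b)
Sort:  a ⊕ a ⊕ b ⊗ b ⊕ d ⊕ h(b) ⊕ h(b)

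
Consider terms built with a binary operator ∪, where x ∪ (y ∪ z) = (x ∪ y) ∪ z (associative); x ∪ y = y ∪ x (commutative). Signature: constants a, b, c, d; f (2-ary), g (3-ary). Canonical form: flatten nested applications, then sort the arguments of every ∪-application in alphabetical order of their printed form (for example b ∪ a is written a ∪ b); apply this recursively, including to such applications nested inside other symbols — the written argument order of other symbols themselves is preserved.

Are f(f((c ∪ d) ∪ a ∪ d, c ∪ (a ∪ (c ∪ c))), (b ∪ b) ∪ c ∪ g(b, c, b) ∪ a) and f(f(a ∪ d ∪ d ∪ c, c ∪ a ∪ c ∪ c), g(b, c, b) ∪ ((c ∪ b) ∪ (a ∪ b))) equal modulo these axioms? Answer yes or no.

Answer: yes — both canonical forms are f(f(a ∪ c ∪ d ∪ d, a ∪ c ∪ c ∪ c), a ∪ b ∪ b ∪ c ∪ g(b, c, b))

Derivation:
Left:  f(f((c ∪ d) ∪ a ∪ d, c ∪ (a ∪ (c ∪ c))), (b ∪ b) ∪ c ∪ g(b, c, b) ∪ a)
  Work inside:  (b ∪ b) ∪ c ∪ g(b, c, b) ∪ a
  Merge nested applications:  b ∪ b ∪ c ∪ g(b, c, b) ∪ a
  Sort:  a ∪ b ∪ b ∪ c ∪ g(b, c, b)
  Reassemble:  f(f(a ∪ c ∪ d ∪ d, a ∪ c ∪ c ∪ c), a ∪ b ∪ b ∪ c ∪ g(b, c, b))
Right:  f(f(a ∪ d ∪ d ∪ c, c ∪ a ∪ c ∪ c), g(b, c, b) ∪ ((c ∪ b) ∪ (a ∪ b)))
  Descend into:  g(b, c, b) ∪ ((c ∪ b) ∪ (a ∪ b))
  Flatten:  g(b, c, b) ∪ c ∪ b ∪ a ∪ b
  Order the arguments:  a ∪ b ∪ b ∪ c ∪ g(b, c, b)
  Put back:  f(f(a ∪ c ∪ d ∪ d, a ∪ c ∪ c ∪ c), a ∪ b ∪ b ∪ c ∪ g(b, c, b))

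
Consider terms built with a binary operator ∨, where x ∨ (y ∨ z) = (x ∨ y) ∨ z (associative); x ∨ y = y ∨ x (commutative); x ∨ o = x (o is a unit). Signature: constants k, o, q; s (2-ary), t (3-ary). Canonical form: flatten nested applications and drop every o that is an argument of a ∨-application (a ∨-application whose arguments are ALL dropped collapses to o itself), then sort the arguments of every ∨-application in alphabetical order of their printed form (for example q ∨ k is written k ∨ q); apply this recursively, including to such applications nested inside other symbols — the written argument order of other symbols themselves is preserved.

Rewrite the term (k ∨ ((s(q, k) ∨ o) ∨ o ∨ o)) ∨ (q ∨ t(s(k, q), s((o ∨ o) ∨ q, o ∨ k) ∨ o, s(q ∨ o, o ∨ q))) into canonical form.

Answer: k ∨ q ∨ s(q, k) ∨ t(s(k, q), s(q, k), s(q, q))

Derivation:
Merge nested applications:  k ∨ s(q, k) ∨ o ∨ o ∨ o ∨ q ∨ t(s(k, q), s((o ∨ o) ∨ q, o ∨ k) ∨ o, s(q ∨ o, o ∨ q))
Simplify inside:  t(s(k, q), s((o ∨ o) ∨ q, o ∨ k) ∨ o, s(q ∨ o, o ∨ q))  →  t(s(k, q), s(q, k), s(q, q))
Unit:  drop o (×3)
Order the arguments:  k ∨ q ∨ s(q, k) ∨ t(s(k, q), s(q, k), s(q, q))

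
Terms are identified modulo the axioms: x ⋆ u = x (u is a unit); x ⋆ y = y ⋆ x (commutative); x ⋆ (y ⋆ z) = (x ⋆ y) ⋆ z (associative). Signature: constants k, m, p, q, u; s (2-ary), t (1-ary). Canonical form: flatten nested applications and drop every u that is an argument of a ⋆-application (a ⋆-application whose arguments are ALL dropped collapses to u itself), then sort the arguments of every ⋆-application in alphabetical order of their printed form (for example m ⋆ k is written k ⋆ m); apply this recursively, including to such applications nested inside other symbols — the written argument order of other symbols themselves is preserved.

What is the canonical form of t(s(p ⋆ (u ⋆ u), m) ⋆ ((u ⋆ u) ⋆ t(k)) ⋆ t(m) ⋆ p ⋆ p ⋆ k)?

Answer: t(k ⋆ p ⋆ p ⋆ s(p, m) ⋆ t(k) ⋆ t(m))

Derivation:
Work inside:  s(p ⋆ (u ⋆ u), m) ⋆ ((u ⋆ u) ⋆ t(k)) ⋆ t(m) ⋆ p ⋆ p ⋆ k
Merge nested applications:  s(p ⋆ (u ⋆ u), m) ⋆ u ⋆ u ⋆ t(k) ⋆ t(m) ⋆ p ⋆ p ⋆ k
Inside:  s(p ⋆ (u ⋆ u), m)  →  s(p, m)
Drop the unit:  drop u (×2)
Order the arguments:  k ⋆ p ⋆ p ⋆ s(p, m) ⋆ t(k) ⋆ t(m)
Put back:  t(k ⋆ p ⋆ p ⋆ s(p, m) ⋆ t(k) ⋆ t(m))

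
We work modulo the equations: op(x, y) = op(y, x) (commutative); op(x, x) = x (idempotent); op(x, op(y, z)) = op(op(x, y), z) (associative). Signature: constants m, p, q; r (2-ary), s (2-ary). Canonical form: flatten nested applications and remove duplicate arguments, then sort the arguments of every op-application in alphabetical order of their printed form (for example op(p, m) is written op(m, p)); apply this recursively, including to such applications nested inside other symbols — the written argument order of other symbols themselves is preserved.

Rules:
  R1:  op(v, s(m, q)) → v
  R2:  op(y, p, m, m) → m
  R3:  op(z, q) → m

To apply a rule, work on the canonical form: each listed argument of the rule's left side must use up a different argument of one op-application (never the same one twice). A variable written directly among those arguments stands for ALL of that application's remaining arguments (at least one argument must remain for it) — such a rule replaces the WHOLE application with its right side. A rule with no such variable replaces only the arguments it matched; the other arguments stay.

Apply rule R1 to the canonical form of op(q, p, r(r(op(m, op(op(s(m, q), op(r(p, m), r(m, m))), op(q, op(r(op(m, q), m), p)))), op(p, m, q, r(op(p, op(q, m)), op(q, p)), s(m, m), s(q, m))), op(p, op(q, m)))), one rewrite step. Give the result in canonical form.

Canonical form:  op(p, q, r(r(op(m, p, q, r(m, m), r(op(m, q), m), r(p, m), s(m, q)), op(m, p, q, r(op(m, p, q), op(p, q)), s(m, m), s(q, m))), op(m, p, q)))
Apply R1:  consuming s(m, q);  v := op(m, p, q, r(m, m), r(op(m, q), m), r(p, m))
Every leftover argument binds to the variable; the entire application is replaced.
New term:  op(p, q, r(r(op(m, p, q, r(m, m), r(op(m, q), m), r(p, m)), op(m, p, q, r(op(m, p, q), op(p, q)), s(m, m), s(q, m))), op(m, p, q)))

Answer: op(p, q, r(r(op(m, p, q, r(m, m), r(op(m, q), m), r(p, m)), op(m, p, q, r(op(m, p, q), op(p, q)), s(m, m), s(q, m))), op(m, p, q)))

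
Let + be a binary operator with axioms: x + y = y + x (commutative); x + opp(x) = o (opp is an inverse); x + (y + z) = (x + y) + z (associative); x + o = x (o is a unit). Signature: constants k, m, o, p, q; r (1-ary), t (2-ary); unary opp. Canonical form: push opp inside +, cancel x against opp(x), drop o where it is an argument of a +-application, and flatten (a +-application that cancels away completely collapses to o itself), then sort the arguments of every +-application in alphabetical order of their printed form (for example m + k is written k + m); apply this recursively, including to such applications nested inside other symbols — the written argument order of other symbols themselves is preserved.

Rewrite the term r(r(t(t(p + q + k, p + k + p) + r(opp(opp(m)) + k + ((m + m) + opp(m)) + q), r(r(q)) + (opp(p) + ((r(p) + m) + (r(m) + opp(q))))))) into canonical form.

Descend into:  t(p + q + k, p + k + p) + r(opp(opp(m)) + k + ((m + m) + opp(m)) + q)
Push opp inside:  distribute opp over + and collapse double opp
Collect:  t(k + p + q, k + p + p) + r(k + m + m + q)
Sort:  r(k + m + m + q) + t(k + p + q, k + p + p)
Rebuild:  r(r(t(r(k + m + m + q) + t(k + p + q, k + p + p), m + opp(p) + opp(q) + r(m) + r(p) + r(r(q)))))

Answer: r(r(t(r(k + m + m + q) + t(k + p + q, k + p + p), m + opp(p) + opp(q) + r(m) + r(p) + r(r(q)))))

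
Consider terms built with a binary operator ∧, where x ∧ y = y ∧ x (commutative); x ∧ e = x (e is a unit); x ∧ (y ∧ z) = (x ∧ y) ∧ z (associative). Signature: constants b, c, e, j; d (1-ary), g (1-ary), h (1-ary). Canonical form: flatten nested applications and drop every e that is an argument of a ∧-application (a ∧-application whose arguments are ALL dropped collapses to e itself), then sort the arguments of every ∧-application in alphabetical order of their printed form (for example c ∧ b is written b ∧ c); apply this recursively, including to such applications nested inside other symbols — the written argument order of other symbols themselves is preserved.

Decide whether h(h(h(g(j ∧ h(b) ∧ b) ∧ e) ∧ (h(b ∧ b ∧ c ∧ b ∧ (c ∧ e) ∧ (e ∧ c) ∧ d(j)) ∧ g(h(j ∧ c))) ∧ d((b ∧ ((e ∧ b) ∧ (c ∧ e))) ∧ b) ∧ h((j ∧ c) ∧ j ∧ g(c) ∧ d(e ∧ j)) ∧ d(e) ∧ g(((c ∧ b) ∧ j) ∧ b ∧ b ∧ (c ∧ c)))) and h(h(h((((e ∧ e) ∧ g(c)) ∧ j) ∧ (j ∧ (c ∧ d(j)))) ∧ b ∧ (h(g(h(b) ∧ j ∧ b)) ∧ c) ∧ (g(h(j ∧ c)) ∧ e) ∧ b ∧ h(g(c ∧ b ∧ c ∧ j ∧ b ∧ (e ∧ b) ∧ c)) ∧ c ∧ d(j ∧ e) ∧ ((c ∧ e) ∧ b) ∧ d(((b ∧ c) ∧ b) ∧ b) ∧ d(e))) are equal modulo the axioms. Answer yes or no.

Answer: no — h(h(d(b ∧ b ∧ b ∧ c) ∧ d(e) ∧ g(b ∧ b ∧ b ∧ c ∧ c ∧ c ∧ j) ∧ g(h(c ∧ j)) ∧ h(b ∧ b ∧ b ∧ c ∧ c ∧ c ∧ d(j)) ∧ h(c ∧ d(j) ∧ g(c) ∧ j ∧ j) ∧ h(g(b ∧ h(b) ∧ j)))) vs h(h(b ∧ b ∧ b ∧ c ∧ c ∧ c ∧ d(b ∧ b ∧ b ∧ c) ∧ d(e) ∧ d(j) ∧ g(h(c ∧ j)) ∧ h(c ∧ d(j) ∧ g(c) ∧ j ∧ j) ∧ h(g(b ∧ b ∧ b ∧ c ∧ c ∧ c ∧ j)) ∧ h(g(b ∧ h(b) ∧ j))))

Derivation:
Left:  h(h(h(g(j ∧ h(b) ∧ b) ∧ e) ∧ (h(b ∧ b ∧ c ∧ b ∧ (c ∧ e) ∧ (e ∧ c) ∧ d(j)) ∧ g(h(j ∧ c))) ∧ d((b ∧ ((e ∧ b) ∧ (c ∧ e))) ∧ b) ∧ h((j ∧ c) ∧ j ∧ g(c) ∧ d(e ∧ j)) ∧ d(e) ∧ g(((c ∧ b) ∧ j) ∧ b ∧ b ∧ (c ∧ c))))
  Work inside:  h(g(j ∧ h(b) ∧ b) ∧ e) ∧ (h(b ∧ b ∧ c ∧ b ∧ (c ∧ e) ∧ (e ∧ c) ∧ d(j)) ∧ g(h(j ∧ c))) ∧ d((b ∧ ((e ∧ b) ∧ (c ∧ e))) ∧ b) ∧ h((j ∧ c) ∧ j ∧ g(c) ∧ d(e ∧ j)) ∧ d(e) ∧ g(((c ∧ b) ∧ j) ∧ b ∧ b ∧ (c ∧ c))
  Flatten:  h(g(j ∧ h(b) ∧ b) ∧ e) ∧ h(b ∧ b ∧ c ∧ b ∧ (c ∧ e) ∧ (e ∧ c) ∧ d(j)) ∧ g(h(j ∧ c)) ∧ d((b ∧ ((e ∧ b) ∧ (c ∧ e))) ∧ b) ∧ h((j ∧ c) ∧ j ∧ g(c) ∧ d(e ∧ j)) ∧ d(e) ∧ g(((c ∧ b) ∧ j) ∧ b ∧ b ∧ (c ∧ c))
  Simplify inside:  h(g(j ∧ h(b) ∧ b) ∧ e)  →  h(g(b ∧ h(b) ∧ j))
  Canonicalize subterm:  h(b ∧ b ∧ c ∧ b ∧ (c ∧ e) ∧ (e ∧ c) ∧ d(j))  →  h(b ∧ b ∧ b ∧ c ∧ c ∧ c ∧ d(j))
  Canonicalize subterm:  g(h(j ∧ c))  →  g(h(c ∧ j))
  Sort:  d(b ∧ b ∧ b ∧ c) ∧ d(e) ∧ g(b ∧ b ∧ b ∧ c ∧ c ∧ c ∧ j) ∧ g(h(c ∧ j)) ∧ h(b ∧ b ∧ b ∧ c ∧ c ∧ c ∧ d(j)) ∧ h(c ∧ d(j) ∧ g(c) ∧ j ∧ j) ∧ h(g(b ∧ h(b) ∧ j))
  Put back:  h(h(d(b ∧ b ∧ b ∧ c) ∧ d(e) ∧ g(b ∧ b ∧ b ∧ c ∧ c ∧ c ∧ j) ∧ g(h(c ∧ j)) ∧ h(b ∧ b ∧ b ∧ c ∧ c ∧ c ∧ d(j)) ∧ h(c ∧ d(j) ∧ g(c) ∧ j ∧ j) ∧ h(g(b ∧ h(b) ∧ j))))
Right:  h(h(h((((e ∧ e) ∧ g(c)) ∧ j) ∧ (j ∧ (c ∧ d(j)))) ∧ b ∧ (h(g(h(b) ∧ j ∧ b)) ∧ c) ∧ (g(h(j ∧ c)) ∧ e) ∧ b ∧ h(g(c ∧ b ∧ c ∧ j ∧ b ∧ (e ∧ b) ∧ c)) ∧ c ∧ d(j ∧ e) ∧ ((c ∧ e) ∧ b) ∧ d(((b ∧ c) ∧ b) ∧ b) ∧ d(e)))
  Focus inside:  h((((e ∧ e) ∧ g(c)) ∧ j) ∧ (j ∧ (c ∧ d(j)))) ∧ b ∧ (h(g(h(b) ∧ j ∧ b)) ∧ c) ∧ (g(h(j ∧ c)) ∧ e) ∧ b ∧ h(g(c ∧ b ∧ c ∧ j ∧ b ∧ (e ∧ b) ∧ c)) ∧ c ∧ d(j ∧ e) ∧ ((c ∧ e) ∧ b) ∧ d(((b ∧ c) ∧ b) ∧ b) ∧ d(e)
  Un-nest:  h((((e ∧ e) ∧ g(c)) ∧ j) ∧ (j ∧ (c ∧ d(j)))) ∧ b ∧ h(g(h(b) ∧ j ∧ b)) ∧ c ∧ g(h(j ∧ c)) ∧ e ∧ b ∧ h(g(c ∧ b ∧ c ∧ j ∧ b ∧ (e ∧ b) ∧ c)) ∧ c ∧ d(j ∧ e) ∧ c ∧ e ∧ b ∧ d(((b ∧ c) ∧ b) ∧ b) ∧ d(e)
  Canonicalize subterm:  h((((e ∧ e) ∧ g(c)) ∧ j) ∧ (j ∧ (c ∧ d(j))))  →  h(c ∧ d(j) ∧ g(c) ∧ j ∧ j)
  Inside:  h(g(h(b) ∧ j ∧ b))  →  h(g(b ∧ h(b) ∧ j))
  Canonicalize subterm:  g(h(j ∧ c))  →  g(h(c ∧ j))
  Drop the unit:  drop e (×2)
  Order the arguments:  b ∧ b ∧ b ∧ c ∧ c ∧ c ∧ d(b ∧ b ∧ b ∧ c) ∧ d(e) ∧ d(j) ∧ g(h(c ∧ j)) ∧ h(c ∧ d(j) ∧ g(c) ∧ j ∧ j) ∧ h(g(b ∧ b ∧ b ∧ c ∧ c ∧ c ∧ j)) ∧ h(g(b ∧ h(b) ∧ j))
  Rebuild:  h(h(b ∧ b ∧ b ∧ c ∧ c ∧ c ∧ d(b ∧ b ∧ b ∧ c) ∧ d(e) ∧ d(j) ∧ g(h(c ∧ j)) ∧ h(c ∧ d(j) ∧ g(c) ∧ j ∧ j) ∧ h(g(b ∧ b ∧ b ∧ c ∧ c ∧ c ∧ j)) ∧ h(g(b ∧ h(b) ∧ j))))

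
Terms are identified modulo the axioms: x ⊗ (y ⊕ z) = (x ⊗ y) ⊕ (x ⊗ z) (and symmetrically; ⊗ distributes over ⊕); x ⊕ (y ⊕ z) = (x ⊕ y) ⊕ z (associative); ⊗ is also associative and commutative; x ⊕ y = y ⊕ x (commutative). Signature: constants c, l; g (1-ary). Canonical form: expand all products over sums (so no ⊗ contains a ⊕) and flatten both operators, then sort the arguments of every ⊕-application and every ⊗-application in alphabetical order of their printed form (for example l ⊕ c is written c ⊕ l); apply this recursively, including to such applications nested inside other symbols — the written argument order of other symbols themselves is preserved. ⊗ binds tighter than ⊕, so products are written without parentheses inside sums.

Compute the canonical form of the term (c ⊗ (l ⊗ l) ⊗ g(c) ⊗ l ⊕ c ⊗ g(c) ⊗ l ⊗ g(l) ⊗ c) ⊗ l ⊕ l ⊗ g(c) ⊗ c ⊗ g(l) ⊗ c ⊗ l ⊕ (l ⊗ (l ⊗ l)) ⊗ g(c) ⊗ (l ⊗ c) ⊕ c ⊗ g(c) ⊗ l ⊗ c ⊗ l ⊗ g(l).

Expand products over sums:  c ⊗ g(c) ⊗ l ⊗ l ⊗ l ⊗ l ⊕ c ⊗ c ⊗ g(c) ⊗ g(l) ⊗ l ⊗ l ⊕ c ⊗ c ⊗ g(c) ⊗ g(l) ⊗ l ⊗ l ⊕ c ⊗ g(c) ⊗ l ⊗ l ⊗ l ⊗ l ⊕ c ⊗ c ⊗ g(c) ⊗ g(l) ⊗ l ⊗ l
Order the arguments:  c ⊗ c ⊗ g(c) ⊗ g(l) ⊗ l ⊗ l ⊕ c ⊗ c ⊗ g(c) ⊗ g(l) ⊗ l ⊗ l ⊕ c ⊗ c ⊗ g(c) ⊗ g(l) ⊗ l ⊗ l ⊕ c ⊗ g(c) ⊗ l ⊗ l ⊗ l ⊗ l ⊕ c ⊗ g(c) ⊗ l ⊗ l ⊗ l ⊗ l

Answer: c ⊗ c ⊗ g(c) ⊗ g(l) ⊗ l ⊗ l ⊕ c ⊗ c ⊗ g(c) ⊗ g(l) ⊗ l ⊗ l ⊕ c ⊗ c ⊗ g(c) ⊗ g(l) ⊗ l ⊗ l ⊕ c ⊗ g(c) ⊗ l ⊗ l ⊗ l ⊗ l ⊕ c ⊗ g(c) ⊗ l ⊗ l ⊗ l ⊗ l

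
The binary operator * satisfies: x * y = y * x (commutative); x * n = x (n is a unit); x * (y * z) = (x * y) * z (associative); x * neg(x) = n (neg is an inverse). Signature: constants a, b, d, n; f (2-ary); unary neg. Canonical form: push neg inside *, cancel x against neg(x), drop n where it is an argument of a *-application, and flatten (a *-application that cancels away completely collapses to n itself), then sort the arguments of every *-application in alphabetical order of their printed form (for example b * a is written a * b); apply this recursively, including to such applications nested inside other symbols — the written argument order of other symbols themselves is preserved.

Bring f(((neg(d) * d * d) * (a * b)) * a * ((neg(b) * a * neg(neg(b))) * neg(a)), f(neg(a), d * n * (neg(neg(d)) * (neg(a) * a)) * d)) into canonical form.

Work inside:  ((neg(d) * d * d) * (a * b)) * a * ((neg(b) * a * neg(neg(b))) * neg(a))
Push neg inside:  distribute neg over * and collapse double neg
Combine occurrences:  d * a * a * b
Sort arguments:  a * a * b * d
Rebuild:  f(a * a * b * d, f(neg(a), d * d * d))

Answer: f(a * a * b * d, f(neg(a), d * d * d))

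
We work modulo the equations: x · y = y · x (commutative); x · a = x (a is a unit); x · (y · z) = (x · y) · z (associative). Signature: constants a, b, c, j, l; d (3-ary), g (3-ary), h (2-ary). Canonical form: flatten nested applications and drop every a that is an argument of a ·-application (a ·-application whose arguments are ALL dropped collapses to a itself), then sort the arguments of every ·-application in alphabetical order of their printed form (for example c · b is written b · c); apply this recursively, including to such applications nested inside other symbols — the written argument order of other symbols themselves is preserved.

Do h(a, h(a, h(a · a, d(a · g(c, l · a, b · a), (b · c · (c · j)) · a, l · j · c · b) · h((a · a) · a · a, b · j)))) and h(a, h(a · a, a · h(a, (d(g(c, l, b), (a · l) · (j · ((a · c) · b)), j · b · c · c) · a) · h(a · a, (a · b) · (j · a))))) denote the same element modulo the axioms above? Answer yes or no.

Answer: no — h(a, h(a, h(a, d(g(c, l, b), b · c · c · j, b · c · j · l) · h(a, b · j)))) vs h(a, h(a, h(a, d(g(c, l, b), b · c · j · l, b · c · c · j) · h(a, b · j))))

Derivation:
Left:  h(a, h(a, h(a · a, d(a · g(c, l · a, b · a), (b · c · (c · j)) · a, l · j · c · b) · h((a · a) · a · a, b · j))))
  Focus inside:  d(a · g(c, l · a, b · a), (b · c · (c · j)) · a, l · j · c · b) · h((a · a) · a · a, b · j)
  Simplify inside:  d(a · g(c, l · a, b · a), (b · c · (c · j)) · a, l · j · c · b)  →  d(g(c, l, b), b · c · c · j, b · c · j · l)
  Simplify inside:  h((a · a) · a · a, b · j)  →  h(a, b · j)
  Sort arguments:  d(g(c, l, b), b · c · c · j, b · c · j · l) · h(a, b · j)
  Put back:  h(a, h(a, h(a, d(g(c, l, b), b · c · c · j, b · c · j · l) · h(a, b · j))))
Right:  h(a, h(a · a, a · h(a, (d(g(c, l, b), (a · l) · (j · ((a · c) · b)), j · b · c · c) · a) · h(a · a, (a · b) · (j · a)))))
  Focus inside:  a · h(a, (d(g(c, l, b), (a · l) · (j · ((a · c) · b)), j · b · c · c) · a) · h(a · a, (a · b) · (j · a)))
  Inside:  h(a, (d(g(c, l, b), (a · l) · (j · ((a · c) · b)), j · b · c · c) · a) · h(a · a, (a · b) · (j · a)))  →  h(a, d(g(c, l, b), b · c · j · l, b · c · c · j) · h(a, b · j))
  Drop the unit:  drop a
  Sort arguments:  h(a, d(g(c, l, b), b · c · j · l, b · c · c · j) · h(a, b · j))
  Reassemble:  h(a, h(a, h(a, d(g(c, l, b), b · c · j · l, b · c · c · j) · h(a, b · j))))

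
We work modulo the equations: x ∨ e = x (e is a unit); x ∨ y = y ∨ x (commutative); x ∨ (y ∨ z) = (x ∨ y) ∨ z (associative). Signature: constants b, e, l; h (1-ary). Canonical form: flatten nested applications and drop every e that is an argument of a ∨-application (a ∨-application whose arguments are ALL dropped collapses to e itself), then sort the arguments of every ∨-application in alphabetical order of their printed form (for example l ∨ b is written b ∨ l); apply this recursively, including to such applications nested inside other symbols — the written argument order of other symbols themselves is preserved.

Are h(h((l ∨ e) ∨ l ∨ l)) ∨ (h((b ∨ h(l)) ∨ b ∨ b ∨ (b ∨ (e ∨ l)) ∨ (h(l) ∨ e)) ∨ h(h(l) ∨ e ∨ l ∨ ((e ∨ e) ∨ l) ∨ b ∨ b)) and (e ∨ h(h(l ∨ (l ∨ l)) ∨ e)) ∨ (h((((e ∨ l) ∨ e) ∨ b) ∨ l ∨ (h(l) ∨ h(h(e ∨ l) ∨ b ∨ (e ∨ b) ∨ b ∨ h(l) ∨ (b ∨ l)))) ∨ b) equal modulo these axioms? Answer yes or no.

Left:  h(h((l ∨ e) ∨ l ∨ l)) ∨ (h((b ∨ h(l)) ∨ b ∨ b ∨ (b ∨ (e ∨ l)) ∨ (h(l) ∨ e)) ∨ h(h(l) ∨ e ∨ l ∨ ((e ∨ e) ∨ l) ∨ b ∨ b))
  Un-nest:  h(h((l ∨ e) ∨ l ∨ l)) ∨ h((b ∨ h(l)) ∨ b ∨ b ∨ (b ∨ (e ∨ l)) ∨ (h(l) ∨ e)) ∨ h(h(l) ∨ e ∨ l ∨ ((e ∨ e) ∨ l) ∨ b ∨ b)
  Inside:  h(h((l ∨ e) ∨ l ∨ l))  →  h(h(l ∨ l ∨ l))
  Simplify inside:  h((b ∨ h(l)) ∨ b ∨ b ∨ (b ∨ (e ∨ l)) ∨ (h(l) ∨ e))  →  h(b ∨ b ∨ b ∨ b ∨ h(l) ∨ h(l) ∨ l)
  Canonicalize subterm:  h(h(l) ∨ e ∨ l ∨ ((e ∨ e) ∨ l) ∨ b ∨ b)  →  h(b ∨ b ∨ h(l) ∨ l ∨ l)
  Sort:  h(b ∨ b ∨ b ∨ b ∨ h(l) ∨ h(l) ∨ l) ∨ h(b ∨ b ∨ h(l) ∨ l ∨ l) ∨ h(h(l ∨ l ∨ l))
Right:  (e ∨ h(h(l ∨ (l ∨ l)) ∨ e)) ∨ (h((((e ∨ l) ∨ e) ∨ b) ∨ l ∨ (h(l) ∨ h(h(e ∨ l) ∨ b ∨ (e ∨ b) ∨ b ∨ h(l) ∨ (b ∨ l)))) ∨ b)
  Merge nested applications:  e ∨ h(h(l ∨ (l ∨ l)) ∨ e) ∨ h((((e ∨ l) ∨ e) ∨ b) ∨ l ∨ (h(l) ∨ h(h(e ∨ l) ∨ b ∨ (e ∨ b) ∨ b ∨ h(l) ∨ (b ∨ l)))) ∨ b
  Inside:  h(h(l ∨ (l ∨ l)) ∨ e)  →  h(h(l ∨ l ∨ l))
  Inside:  h((((e ∨ l) ∨ e) ∨ b) ∨ l ∨ (h(l) ∨ h(h(e ∨ l) ∨ b ∨ (e ∨ b) ∨ b ∨ h(l) ∨ (b ∨ l))))  →  h(b ∨ h(b ∨ b ∨ b ∨ b ∨ h(l) ∨ h(l) ∨ l) ∨ h(l) ∨ l ∨ l)
  Drop the unit:  drop e
  Order the arguments:  b ∨ h(b ∨ h(b ∨ b ∨ b ∨ b ∨ h(l) ∨ h(l) ∨ l) ∨ h(l) ∨ l ∨ l) ∨ h(h(l ∨ l ∨ l))

Answer: no — h(b ∨ b ∨ b ∨ b ∨ h(l) ∨ h(l) ∨ l) ∨ h(b ∨ b ∨ h(l) ∨ l ∨ l) ∨ h(h(l ∨ l ∨ l)) vs b ∨ h(b ∨ h(b ∨ b ∨ b ∨ b ∨ h(l) ∨ h(l) ∨ l) ∨ h(l) ∨ l ∨ l) ∨ h(h(l ∨ l ∨ l))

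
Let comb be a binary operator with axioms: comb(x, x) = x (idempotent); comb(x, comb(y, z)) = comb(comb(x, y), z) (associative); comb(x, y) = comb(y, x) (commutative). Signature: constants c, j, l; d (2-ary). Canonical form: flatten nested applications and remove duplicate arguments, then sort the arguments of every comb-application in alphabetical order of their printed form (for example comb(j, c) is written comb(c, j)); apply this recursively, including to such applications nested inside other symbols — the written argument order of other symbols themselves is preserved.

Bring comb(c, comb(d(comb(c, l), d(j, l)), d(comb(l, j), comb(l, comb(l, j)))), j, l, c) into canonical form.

Un-nest:  comb(c, d(comb(c, l), d(j, l)), d(comb(l, j), comb(l, comb(l, j))), j, l, c)
Simplify inside:  d(comb(l, j), comb(l, comb(l, j)))  →  d(comb(j, l), comb(j, l))
Idempotence:  drop duplicate c
Order the arguments:  comb(c, d(comb(c, l), d(j, l)), d(comb(j, l), comb(j, l)), j, l)

Answer: comb(c, d(comb(c, l), d(j, l)), d(comb(j, l), comb(j, l)), j, l)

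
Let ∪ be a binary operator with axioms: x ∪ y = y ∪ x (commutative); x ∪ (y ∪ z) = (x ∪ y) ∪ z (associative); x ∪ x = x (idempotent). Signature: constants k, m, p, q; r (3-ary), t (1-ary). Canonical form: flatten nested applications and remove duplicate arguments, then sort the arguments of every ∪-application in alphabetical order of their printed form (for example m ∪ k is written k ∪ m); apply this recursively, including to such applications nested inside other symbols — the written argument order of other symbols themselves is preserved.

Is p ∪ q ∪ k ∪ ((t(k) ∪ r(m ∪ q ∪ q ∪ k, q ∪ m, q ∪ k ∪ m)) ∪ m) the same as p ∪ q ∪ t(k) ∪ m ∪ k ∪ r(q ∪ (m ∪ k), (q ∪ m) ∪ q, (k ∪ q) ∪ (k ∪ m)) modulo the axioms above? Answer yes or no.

Left:  p ∪ q ∪ k ∪ ((t(k) ∪ r(m ∪ q ∪ q ∪ k, q ∪ m, q ∪ k ∪ m)) ∪ m)
  Merge nested applications:  p ∪ q ∪ k ∪ t(k) ∪ r(m ∪ q ∪ q ∪ k, q ∪ m, q ∪ k ∪ m) ∪ m
  Simplify inside:  r(m ∪ q ∪ q ∪ k, q ∪ m, q ∪ k ∪ m)  →  r(k ∪ m ∪ q, m ∪ q, k ∪ m ∪ q)
  Order the arguments:  k ∪ m ∪ p ∪ q ∪ r(k ∪ m ∪ q, m ∪ q, k ∪ m ∪ q) ∪ t(k)
Right:  p ∪ q ∪ t(k) ∪ m ∪ k ∪ r(q ∪ (m ∪ k), (q ∪ m) ∪ q, (k ∪ q) ∪ (k ∪ m))
  Canonicalize subterm:  r(q ∪ (m ∪ k), (q ∪ m) ∪ q, (k ∪ q) ∪ (k ∪ m))  →  r(k ∪ m ∪ q, m ∪ q, k ∪ m ∪ q)
  Sort arguments:  k ∪ m ∪ p ∪ q ∪ r(k ∪ m ∪ q, m ∪ q, k ∪ m ∪ q) ∪ t(k)

Answer: yes — both canonical forms are k ∪ m ∪ p ∪ q ∪ r(k ∪ m ∪ q, m ∪ q, k ∪ m ∪ q) ∪ t(k)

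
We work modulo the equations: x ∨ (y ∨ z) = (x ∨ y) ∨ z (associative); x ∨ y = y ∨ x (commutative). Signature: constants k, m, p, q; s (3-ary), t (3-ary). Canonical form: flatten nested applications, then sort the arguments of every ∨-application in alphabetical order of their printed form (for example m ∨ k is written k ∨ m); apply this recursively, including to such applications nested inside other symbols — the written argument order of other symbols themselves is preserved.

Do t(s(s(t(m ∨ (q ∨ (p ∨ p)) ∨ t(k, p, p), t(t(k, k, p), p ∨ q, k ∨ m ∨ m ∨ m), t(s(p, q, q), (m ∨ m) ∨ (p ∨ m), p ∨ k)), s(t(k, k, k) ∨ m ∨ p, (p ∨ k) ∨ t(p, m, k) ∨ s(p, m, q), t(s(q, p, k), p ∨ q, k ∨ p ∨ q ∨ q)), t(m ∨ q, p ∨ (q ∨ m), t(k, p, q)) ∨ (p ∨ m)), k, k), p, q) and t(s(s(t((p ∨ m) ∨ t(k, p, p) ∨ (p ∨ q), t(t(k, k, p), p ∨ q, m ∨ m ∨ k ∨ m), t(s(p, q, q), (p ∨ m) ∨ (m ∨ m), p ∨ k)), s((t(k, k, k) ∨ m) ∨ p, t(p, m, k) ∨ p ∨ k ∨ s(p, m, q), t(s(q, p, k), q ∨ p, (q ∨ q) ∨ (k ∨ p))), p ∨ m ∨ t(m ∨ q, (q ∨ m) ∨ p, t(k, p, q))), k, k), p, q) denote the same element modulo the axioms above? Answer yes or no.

Left:  t(s(s(t(m ∨ (q ∨ (p ∨ p)) ∨ t(k, p, p), t(t(k, k, p), p ∨ q, k ∨ m ∨ m ∨ m), t(s(p, q, q), (m ∨ m) ∨ (p ∨ m), p ∨ k)), s(t(k, k, k) ∨ m ∨ p, (p ∨ k) ∨ t(p, m, k) ∨ s(p, m, q), t(s(q, p, k), p ∨ q, k ∨ p ∨ q ∨ q)), t(m ∨ q, p ∨ (q ∨ m), t(k, p, q)) ∨ (p ∨ m)), k, k), p, q)
  Focus inside:  t(m ∨ q, p ∨ (q ∨ m), t(k, p, q)) ∨ (p ∨ m)
  Un-nest:  t(m ∨ q, p ∨ (q ∨ m), t(k, p, q)) ∨ p ∨ m
  Simplify inside:  t(m ∨ q, p ∨ (q ∨ m), t(k, p, q))  →  t(m ∨ q, m ∨ p ∨ q, t(k, p, q))
  Sort:  m ∨ p ∨ t(m ∨ q, m ∨ p ∨ q, t(k, p, q))
  Rebuild:  t(s(s(t(m ∨ p ∨ p ∨ q ∨ t(k, p, p), t(t(k, k, p), p ∨ q, k ∨ m ∨ m ∨ m), t(s(p, q, q), m ∨ m ∨ m ∨ p, k ∨ p)), s(m ∨ p ∨ t(k, k, k), k ∨ p ∨ s(p, m, q) ∨ t(p, m, k), t(s(q, p, k), p ∨ q, k ∨ p ∨ q ∨ q)), m ∨ p ∨ t(m ∨ q, m ∨ p ∨ q, t(k, p, q))), k, k), p, q)
Right:  t(s(s(t((p ∨ m) ∨ t(k, p, p) ∨ (p ∨ q), t(t(k, k, p), p ∨ q, m ∨ m ∨ k ∨ m), t(s(p, q, q), (p ∨ m) ∨ (m ∨ m), p ∨ k)), s((t(k, k, k) ∨ m) ∨ p, t(p, m, k) ∨ p ∨ k ∨ s(p, m, q), t(s(q, p, k), q ∨ p, (q ∨ q) ∨ (k ∨ p))), p ∨ m ∨ t(m ∨ q, (q ∨ m) ∨ p, t(k, p, q))), k, k), p, q)
  Descend into:  p ∨ m ∨ t(m ∨ q, (q ∨ m) ∨ p, t(k, p, q))
  Simplify inside:  t(m ∨ q, (q ∨ m) ∨ p, t(k, p, q))  →  t(m ∨ q, m ∨ p ∨ q, t(k, p, q))
  Order the arguments:  m ∨ p ∨ t(m ∨ q, m ∨ p ∨ q, t(k, p, q))
  Reassemble:  t(s(s(t(m ∨ p ∨ p ∨ q ∨ t(k, p, p), t(t(k, k, p), p ∨ q, k ∨ m ∨ m ∨ m), t(s(p, q, q), m ∨ m ∨ m ∨ p, k ∨ p)), s(m ∨ p ∨ t(k, k, k), k ∨ p ∨ s(p, m, q) ∨ t(p, m, k), t(s(q, p, k), p ∨ q, k ∨ p ∨ q ∨ q)), m ∨ p ∨ t(m ∨ q, m ∨ p ∨ q, t(k, p, q))), k, k), p, q)

Answer: yes — both canonical forms are t(s(s(t(m ∨ p ∨ p ∨ q ∨ t(k, p, p), t(t(k, k, p), p ∨ q, k ∨ m ∨ m ∨ m), t(s(p, q, q), m ∨ m ∨ m ∨ p, k ∨ p)), s(m ∨ p ∨ t(k, k, k), k ∨ p ∨ s(p, m, q) ∨ t(p, m, k), t(s(q, p, k), p ∨ q, k ∨ p ∨ q ∨ q)), m ∨ p ∨ t(m ∨ q, m ∨ p ∨ q, t(k, p, q))), k, k), p, q)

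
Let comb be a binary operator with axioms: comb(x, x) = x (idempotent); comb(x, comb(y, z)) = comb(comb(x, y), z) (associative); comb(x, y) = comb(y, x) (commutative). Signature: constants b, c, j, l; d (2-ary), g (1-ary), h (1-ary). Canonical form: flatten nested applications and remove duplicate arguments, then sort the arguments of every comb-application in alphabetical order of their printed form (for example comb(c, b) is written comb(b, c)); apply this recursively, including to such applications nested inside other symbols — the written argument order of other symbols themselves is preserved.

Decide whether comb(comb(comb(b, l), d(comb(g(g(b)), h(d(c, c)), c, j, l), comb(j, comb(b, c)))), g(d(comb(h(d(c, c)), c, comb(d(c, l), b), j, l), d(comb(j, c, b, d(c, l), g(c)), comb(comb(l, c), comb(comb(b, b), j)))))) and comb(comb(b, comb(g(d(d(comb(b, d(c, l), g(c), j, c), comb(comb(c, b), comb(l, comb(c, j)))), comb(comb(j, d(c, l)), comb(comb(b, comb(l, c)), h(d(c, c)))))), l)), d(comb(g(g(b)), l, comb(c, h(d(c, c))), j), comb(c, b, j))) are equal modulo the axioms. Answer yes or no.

Answer: no — comb(b, d(comb(c, g(g(b)), h(d(c, c)), j, l), comb(b, c, j)), g(d(comb(b, c, d(c, l), h(d(c, c)), j, l), d(comb(b, c, d(c, l), g(c), j), comb(b, c, j, l)))), l) vs comb(b, d(comb(c, g(g(b)), h(d(c, c)), j, l), comb(b, c, j)), g(d(d(comb(b, c, d(c, l), g(c), j), comb(b, c, j, l)), comb(b, c, d(c, l), h(d(c, c)), j, l))), l)

Derivation:
Left:  comb(comb(comb(b, l), d(comb(g(g(b)), h(d(c, c)), c, j, l), comb(j, comb(b, c)))), g(d(comb(h(d(c, c)), c, comb(d(c, l), b), j, l), d(comb(j, c, b, d(c, l), g(c)), comb(comb(l, c), comb(comb(b, b), j))))))
  Flatten:  comb(b, l, d(comb(g(g(b)), h(d(c, c)), c, j, l), comb(j, comb(b, c))), g(d(comb(h(d(c, c)), c, comb(d(c, l), b), j, l), d(comb(j, c, b, d(c, l), g(c)), comb(comb(l, c), comb(comb(b, b), j))))))
  Canonicalize subterm:  d(comb(g(g(b)), h(d(c, c)), c, j, l), comb(j, comb(b, c)))  →  d(comb(c, g(g(b)), h(d(c, c)), j, l), comb(b, c, j))
  Inside:  g(d(comb(h(d(c, c)), c, comb(d(c, l), b), j, l), d(comb(j, c, b, d(c, l), g(c)), comb(comb(l, c), comb(comb(b, b), j)))))  →  g(d(comb(b, c, d(c, l), h(d(c, c)), j, l), d(comb(b, c, d(c, l), g(c), j), comb(b, c, j, l))))
  Sort:  comb(b, d(comb(c, g(g(b)), h(d(c, c)), j, l), comb(b, c, j)), g(d(comb(b, c, d(c, l), h(d(c, c)), j, l), d(comb(b, c, d(c, l), g(c), j), comb(b, c, j, l)))), l)
Right:  comb(comb(b, comb(g(d(d(comb(b, d(c, l), g(c), j, c), comb(comb(c, b), comb(l, comb(c, j)))), comb(comb(j, d(c, l)), comb(comb(b, comb(l, c)), h(d(c, c)))))), l)), d(comb(g(g(b)), l, comb(c, h(d(c, c))), j), comb(c, b, j)))
  Merge nested applications:  comb(b, g(d(d(comb(b, d(c, l), g(c), j, c), comb(comb(c, b), comb(l, comb(c, j)))), comb(comb(j, d(c, l)), comb(comb(b, comb(l, c)), h(d(c, c)))))), l, d(comb(g(g(b)), l, comb(c, h(d(c, c))), j), comb(c, b, j)))
  Simplify inside:  g(d(d(comb(b, d(c, l), g(c), j, c), comb(comb(c, b), comb(l, comb(c, j)))), comb(comb(j, d(c, l)), comb(comb(b, comb(l, c)), h(d(c, c))))))  →  g(d(d(comb(b, c, d(c, l), g(c), j), comb(b, c, j, l)), comb(b, c, d(c, l), h(d(c, c)), j, l)))
  Inside:  d(comb(g(g(b)), l, comb(c, h(d(c, c))), j), comb(c, b, j))  →  d(comb(c, g(g(b)), h(d(c, c)), j, l), comb(b, c, j))
  Order the arguments:  comb(b, d(comb(c, g(g(b)), h(d(c, c)), j, l), comb(b, c, j)), g(d(d(comb(b, c, d(c, l), g(c), j), comb(b, c, j, l)), comb(b, c, d(c, l), h(d(c, c)), j, l))), l)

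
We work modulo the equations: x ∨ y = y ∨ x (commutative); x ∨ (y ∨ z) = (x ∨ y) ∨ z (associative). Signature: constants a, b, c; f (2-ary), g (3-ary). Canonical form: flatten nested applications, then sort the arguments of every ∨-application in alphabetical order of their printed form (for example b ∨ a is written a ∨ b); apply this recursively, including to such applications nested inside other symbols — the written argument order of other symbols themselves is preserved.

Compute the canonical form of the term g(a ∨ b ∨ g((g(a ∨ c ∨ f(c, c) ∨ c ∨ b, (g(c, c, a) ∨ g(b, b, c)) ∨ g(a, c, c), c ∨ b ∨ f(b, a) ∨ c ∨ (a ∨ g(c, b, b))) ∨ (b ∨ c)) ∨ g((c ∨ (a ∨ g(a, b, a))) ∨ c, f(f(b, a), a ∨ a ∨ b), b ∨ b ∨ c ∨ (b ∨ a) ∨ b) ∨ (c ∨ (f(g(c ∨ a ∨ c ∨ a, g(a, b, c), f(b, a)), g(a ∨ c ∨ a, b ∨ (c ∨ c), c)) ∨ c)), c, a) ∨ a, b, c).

Answer: g(a ∨ a ∨ b ∨ g(b ∨ c ∨ c ∨ c ∨ f(g(a ∨ a ∨ c ∨ c, g(a, b, c), f(b, a)), g(a ∨ a ∨ c, b ∨ c ∨ c, c)) ∨ g(a ∨ b ∨ c ∨ c ∨ f(c, c), g(a, c, c) ∨ g(b, b, c) ∨ g(c, c, a), a ∨ b ∨ c ∨ c ∨ f(b, a) ∨ g(c, b, b)) ∨ g(a ∨ c ∨ c ∨ g(a, b, a), f(f(b, a), a ∨ a ∨ b), a ∨ b ∨ b ∨ b ∨ b ∨ c), c, a), b, c)

Derivation:
Work inside:  a ∨ b ∨ g((g(a ∨ c ∨ f(c, c) ∨ c ∨ b, (g(c, c, a) ∨ g(b, b, c)) ∨ g(a, c, c), c ∨ b ∨ f(b, a) ∨ c ∨ (a ∨ g(c, b, b))) ∨ (b ∨ c)) ∨ g((c ∨ (a ∨ g(a, b, a))) ∨ c, f(f(b, a), a ∨ a ∨ b), b ∨ b ∨ c ∨ (b ∨ a) ∨ b) ∨ (c ∨ (f(g(c ∨ a ∨ c ∨ a, g(a, b, c), f(b, a)), g(a ∨ c ∨ a, b ∨ (c ∨ c), c)) ∨ c)), c, a) ∨ a
Inside:  g((g(a ∨ c ∨ f(c, c) ∨ c ∨ b, (g(c, c, a) ∨ g(b, b, c)) ∨ g(a, c, c), c ∨ b ∨ f(b, a) ∨ c ∨ (a ∨ g(c, b, b))) ∨ (b ∨ c)) ∨ g((c ∨ (a ∨ g(a, b, a))) ∨ c, f(f(b, a), a ∨ a ∨ b), b ∨ b ∨ c ∨ (b ∨ a) ∨ b) ∨ (c ∨ (f(g(c ∨ a ∨ c ∨ a, g(a, b, c), f(b, a)), g(a ∨ c ∨ a, b ∨ (c ∨ c), c)) ∨ c)), c, a)  →  g(b ∨ c ∨ c ∨ c ∨ f(g(a ∨ a ∨ c ∨ c, g(a, b, c), f(b, a)), g(a ∨ a ∨ c, b ∨ c ∨ c, c)) ∨ g(a ∨ b ∨ c ∨ c ∨ f(c, c), g(a, c, c) ∨ g(b, b, c) ∨ g(c, c, a), a ∨ b ∨ c ∨ c ∨ f(b, a) ∨ g(c, b, b)) ∨ g(a ∨ c ∨ c ∨ g(a, b, a), f(f(b, a), a ∨ a ∨ b), a ∨ b ∨ b ∨ b ∨ b ∨ c), c, a)
Sort:  a ∨ a ∨ b ∨ g(b ∨ c ∨ c ∨ c ∨ f(g(a ∨ a ∨ c ∨ c, g(a, b, c), f(b, a)), g(a ∨ a ∨ c, b ∨ c ∨ c, c)) ∨ g(a ∨ b ∨ c ∨ c ∨ f(c, c), g(a, c, c) ∨ g(b, b, c) ∨ g(c, c, a), a ∨ b ∨ c ∨ c ∨ f(b, a) ∨ g(c, b, b)) ∨ g(a ∨ c ∨ c ∨ g(a, b, a), f(f(b, a), a ∨ a ∨ b), a ∨ b ∨ b ∨ b ∨ b ∨ c), c, a)
Reassemble:  g(a ∨ a ∨ b ∨ g(b ∨ c ∨ c ∨ c ∨ f(g(a ∨ a ∨ c ∨ c, g(a, b, c), f(b, a)), g(a ∨ a ∨ c, b ∨ c ∨ c, c)) ∨ g(a ∨ b ∨ c ∨ c ∨ f(c, c), g(a, c, c) ∨ g(b, b, c) ∨ g(c, c, a), a ∨ b ∨ c ∨ c ∨ f(b, a) ∨ g(c, b, b)) ∨ g(a ∨ c ∨ c ∨ g(a, b, a), f(f(b, a), a ∨ a ∨ b), a ∨ b ∨ b ∨ b ∨ b ∨ c), c, a), b, c)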